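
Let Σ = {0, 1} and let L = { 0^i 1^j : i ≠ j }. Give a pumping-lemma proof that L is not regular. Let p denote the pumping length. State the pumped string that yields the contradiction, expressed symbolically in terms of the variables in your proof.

0^{p+p!} 1^{p+p!}

Assume L is regular. Let p be the pumping length given by the pumping lemma.
Choose w = 0^p 1^{p+p!}. Since p ≠ p+p!, w ∈ L; and |w| ≥ p.
By the pumping lemma, w = xyz with |xy| ≤ p and y is nonempty.
The first p characters of w are 0's, so xy (and hence y) consists only of 0's. Write y = 0^k, 1 ≤ k ≤ p.
Since 1 ≤ k ≤ p, k divides p!; set t = 1 + p!/k. Then xy^t z has p + (p!/k)·k = p + p! copies of 0. Now the 0-count equals the 1-count, so i ≠ j fails. So xy^t z = 0^{p+p!} 1^{p+p!} ∉ L.
Contradiction. Therefore L is not regular.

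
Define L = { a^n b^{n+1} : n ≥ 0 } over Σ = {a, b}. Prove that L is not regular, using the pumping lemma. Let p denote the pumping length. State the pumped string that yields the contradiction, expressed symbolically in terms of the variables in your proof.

Assume L is regular; let p be its pumping constant.
Take w = a^p b^{p+1}. Then w ∈ L and |w| = 2p+1 ≥ p.
Write w = xyz as guaranteed by the lemma, with |xy| ≤ p and y is nonempty.
Because |xy| ≤ p and w begins with p copies of a, we have y = a^k with 1 ≤ k ≤ p.
Pump with i = 2: xy^2z = a^{p+k} b^{p+1}. For this to lie in L we would need p+1 = (p+k)+1, which forces k = 0. But k ≥ 1, so xy^2z ∉ L.
Contradiction. Therefore L is not regular.

a^{p+k} b^{p+1}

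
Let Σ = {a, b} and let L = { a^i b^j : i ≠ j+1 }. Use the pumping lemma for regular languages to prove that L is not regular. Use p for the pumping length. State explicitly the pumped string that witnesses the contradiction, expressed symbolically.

a^{p+p!} b^{p+p!-1}

Toward a contradiction, assume L is regular with pumping length p.
Choose w = a^p b^{p+p!-1}. Since p ≠ (p+p!-1)+1 = p+p!, w ∈ L; and |w| ≥ p.
By the pumping lemma, w = xyz with |xy| ≤ p and |y| ≥ 1.
Since the first p symbols of w are all a's and |xy| ≤ p, y lies entirely in the leading a-block: y = a^k for some k with 1 ≤ k ≤ p.
Since 1 ≤ k ≤ p, k divides p!; set t = 1 + p!/k. Then xy^t z has p + (p!/k)·k = p + p! copies of a. Now the a-count is p+p! and (b-count)+1 = (p+p!-1)+1 = p+p!, so i ≠ j+1 fails. So xy^t z = a^{p+p!} b^{p+p!-1} ∉ L.
Contradiction. Therefore L is not regular.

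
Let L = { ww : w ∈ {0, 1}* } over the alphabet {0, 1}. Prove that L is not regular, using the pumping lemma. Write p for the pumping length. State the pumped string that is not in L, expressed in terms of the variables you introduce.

0^{p+k} 1^p 0^p 1^p

Toward a contradiction, assume L is regular with pumping length p.
Take w = 0^p 1^p 0^p 1^p = uu where u = 0^p1^p; then w ∈ L and |w| = 4p ≥ p.
The pumping lemma gives a decomposition w = xyz where |xy| ≤ p and y is nonempty.
The first p characters of w are 0's, so xy (and hence y) consists only of 0's. Write y = 0^k, 1 ≤ k ≤ p.
Pump with i = 2: xy^2z = 0^{p+k} 1^p 0^p 1^p, of length 4p+k. Suppose this equals vv. The string starts with 0 and ends with 1, so v does too; thus the boundary between the two copies of v is a 1→0 transition. There is exactly one such transition, at position 2p+k, so |v| = 2p+k and |vv| = 4p+2k ≠ 4p+k since k ≥ 1. So xy^2z ∉ L.
This contradicts the pumping lemma, so L is not regular.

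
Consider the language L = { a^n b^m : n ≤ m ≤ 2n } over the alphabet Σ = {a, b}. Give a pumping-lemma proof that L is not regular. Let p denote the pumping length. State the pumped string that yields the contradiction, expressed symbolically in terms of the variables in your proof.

Toward a contradiction, assume L is regular with pumping length p.
Take w = a^p b^p ∈ L (since p ≤ p ≤ 2p), with |w| = 2p ≥ p.
By the pumping lemma, w = xyz with |xy| ≤ p and |y| > 0.
The first p characters of w are a's, so xy (and hence y) consists only of a's. Write y = a^k, 1 ≤ k ≤ p.
Pump with i = 2: xy^2z = a^{p+k} b^p. Now n = p+k > p = m, so the condition n ≤ m fails. Thus xy^2z ∉ L.
Contradiction. Therefore L is not regular.

a^{p+k} b^p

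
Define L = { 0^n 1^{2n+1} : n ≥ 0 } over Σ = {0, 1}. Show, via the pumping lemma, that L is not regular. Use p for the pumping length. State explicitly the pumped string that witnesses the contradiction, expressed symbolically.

0^{p+k} 1^{2p+1}

Assume L is regular. Let p be the pumping length given by the pumping lemma.
Choose w = 0^p 1^{2p+1}, which is in L with |w| = 3p+1 ≥ p.
The pumping lemma gives a decomposition w = xyz where |xy| ≤ p and |y| ≥ 1.
Because |xy| ≤ p and w begins with p copies of 0, we have y = 0^k with 1 ≤ k ≤ p.
Pump with i = 2: xy^2z = 0^{p+k} 1^{2p+1}. For this to lie in L we would need 2p+1 = 2(p+k)+1, which forces k = 0. But k ≥ 1, so xy^2z ∉ L.
Contradiction. Therefore L is not regular.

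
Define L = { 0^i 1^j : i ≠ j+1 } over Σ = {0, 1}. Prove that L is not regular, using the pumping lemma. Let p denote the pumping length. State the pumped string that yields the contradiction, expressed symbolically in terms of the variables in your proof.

0^{p+p!} 1^{p+p!-1}

Toward a contradiction, assume L is regular with pumping length p.
Choose w = 0^p 1^{p+p!-1}. Since p ≠ (p+p!-1)+1 = p+p!, w ∈ L; and |w| ≥ p.
Write w = xyz as guaranteed by the lemma, with |xy| ≤ p and |y| > 0.
Since the first p symbols of w are all 0's and |xy| ≤ p, y lies entirely in the leading 0-block: y = 0^k for some k with 1 ≤ k ≤ p.
Since 1 ≤ k ≤ p, k divides p!; set t = 1 + p!/k. Then xy^t z has p + (p!/k)·k = p + p! copies of 0. Now the 0-count is p+p! and (1-count)+1 = (p+p!-1)+1 = p+p!, so i ≠ j+1 fails. So xy^t z = 0^{p+p!} 1^{p+p!-1} ∉ L.
Contradiction. Therefore L is not regular.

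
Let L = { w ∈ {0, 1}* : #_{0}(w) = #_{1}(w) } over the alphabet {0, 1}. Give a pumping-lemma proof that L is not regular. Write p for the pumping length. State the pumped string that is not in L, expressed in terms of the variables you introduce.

Suppose for contradiction that L is regular, and let p be the pumping length.
Choose w = 0^p 1^p ∈ L with |w| = 2p ≥ p.
The pumping lemma gives a decomposition w = xyz where |xy| ≤ p and y is nonempty.
Because |xy| ≤ p and w begins with p copies of 0, we have y = 0^k with 1 ≤ k ≤ p.
Pump with i = 2: xy^2z = 0^{p+k} 1^p has p+k occurrences of 0 but only p of 1. Since k ≥ 1 the counts differ, so xy^2z ∉ L.
Contradiction. Therefore L is not regular.

0^{p+k} 1^p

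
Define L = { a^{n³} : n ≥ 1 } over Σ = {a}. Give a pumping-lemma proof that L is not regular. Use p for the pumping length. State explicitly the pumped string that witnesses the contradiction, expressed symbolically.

a^{p³+k}

Assume L is regular; let p be its pumping constant.
Take w = a^{p³} ∈ L with |w| = p³ ≥ p.
By the pumping lemma, w = xyz with |xy| ≤ p and |y| ≥ 1.
Then y = a^k for some k with 1 ≤ k ≤ p.
Pump with i = 2: xy^2z = a^{p³+k}. Since 1 ≤ k ≤ p, p³ < p³+k ≤ p³+p < p³+3p²+3p+1 = (p+1)³, so p³+k is not a perfect cube. So xy^2z ∉ L.
This contradicts the pumping lemma, so L is not regular.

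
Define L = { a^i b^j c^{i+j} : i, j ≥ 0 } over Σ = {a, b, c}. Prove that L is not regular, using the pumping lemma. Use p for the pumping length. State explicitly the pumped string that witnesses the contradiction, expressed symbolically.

a^{p+k} b^p c^{2p}

Toward a contradiction, assume L is regular with pumping length p.
Take w = a^p b^p c^{2p} ∈ L (with i=j=p, i+j=2p), |w| = 4p ≥ p.
Write w = xyz as guaranteed by the lemma, with |xy| ≤ p and |y| > 0.
Because |xy| ≤ p and w begins with p copies of a, we have y = a^k with 1 ≤ k ≤ p.
Consider xy^2z = a^{p+k} b^p c^{2p}. Now the a- and b-counts sum to 2p+k, but the c-count is 2p ≠ 2p+k. So xy^2z ∉ L.
Contradiction. Therefore L is not regular.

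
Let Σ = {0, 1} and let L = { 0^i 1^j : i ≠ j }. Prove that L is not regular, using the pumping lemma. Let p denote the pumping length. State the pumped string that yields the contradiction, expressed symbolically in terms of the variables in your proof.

Assume L is regular. Let p be the pumping length given by the pumping lemma.
Choose w = 0^p 1^{p+p!}. Since p ≠ p+p!, w ∈ L; and |w| ≥ p.
By the pumping lemma, w = xyz with |xy| ≤ p and y is nonempty.
The first p characters of w are 0's, so xy (and hence y) consists only of 0's. Write y = 0^k, 1 ≤ k ≤ p.
Since 1 ≤ k ≤ p, k divides p!; set t = 1 + p!/k. Then xy^t z has p + (p!/k)·k = p + p! copies of 0. Now the 0-count equals the 1-count, so i ≠ j fails. So xy^t z = 0^{p+p!} 1^{p+p!} ∉ L.
This is a contradiction; hence L is not regular.

0^{p+p!} 1^{p+p!}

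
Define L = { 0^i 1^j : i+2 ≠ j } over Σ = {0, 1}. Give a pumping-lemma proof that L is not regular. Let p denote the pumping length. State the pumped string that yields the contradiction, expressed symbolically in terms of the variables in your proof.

Suppose for contradiction that L is regular, and let p be the pumping length.
Choose w = 0^p 1^{p+p!+2}. Since p ≠ (p+p!+2)-2 = p+p!, w ∈ L; and |w| ≥ p.
The pumping lemma gives a decomposition w = xyz where |xy| ≤ p and |y| > 0.
Because |xy| ≤ p and w begins with p copies of 0, we have y = 0^k with 1 ≤ k ≤ p.
Since 1 ≤ k ≤ p, k divides p!; set t = 1 + p!/k. Then xy^t z has p + (p!/k)·k = p + p! copies of 0. Now the 0-count is p+p! and (1-count)-2 = (p+p!+2)-2 = p+p!, so i+2 ≠ j fails. So xy^t z = 0^{p+p!} 1^{p+p!+2} ∉ L.
This contradicts the pumping lemma, so L is not regular.

0^{p+p!} 1^{p+p!+2}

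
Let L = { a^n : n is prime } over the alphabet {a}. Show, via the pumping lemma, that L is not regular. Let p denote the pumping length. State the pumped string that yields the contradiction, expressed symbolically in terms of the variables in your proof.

a^{q(1+k)}

Assume L is regular; let p be its pumping constant.
Let q be a prime with q ≥ p+2 (infinitely many primes exist), and take w = a^q ∈ L with |w| = q ≥ p.
By the pumping lemma, w = xyz with |xy| ≤ p and y is nonempty.
Then y = a^k for some k with 1 ≤ k ≤ p.
Since 1 ≤ k ≤ p, |xz| = q-k. Pump with i = q+1: |xy^{q+1}z| = (q-k)+(q+1)k = q+qk = q(1+k), which is composite (both factors ≥ 2). So xy^{q+1}z = a^{q(1+k)} ∉ L.
This contradicts the pumping lemma, so L is not regular.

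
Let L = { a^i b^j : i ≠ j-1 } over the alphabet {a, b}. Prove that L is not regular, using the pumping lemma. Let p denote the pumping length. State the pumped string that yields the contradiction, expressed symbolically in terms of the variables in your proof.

Toward a contradiction, assume L is regular with pumping length p.
Choose w = a^p b^{p+p!+1}. Since p ≠ (p+p!+1)-1 = p+p!, w ∈ L; and |w| ≥ p.
The pumping lemma gives a decomposition w = xyz where |xy| ≤ p and y is nonempty.
Because |xy| ≤ p and w begins with p copies of a, we have y = a^k with 1 ≤ k ≤ p.
Since 1 ≤ k ≤ p, k divides p!; set t = 1 + p!/k. Then xy^t z has p + (p!/k)·k = p + p! copies of a. Now the a-count is p+p! and (b-count)-1 = (p+p!+1)-1 = p+p!, so i ≠ j-1 fails. So xy^t z = a^{p+p!} b^{p+p!+1} ∉ L.
This is a contradiction; hence L is not regular.

a^{p+p!} b^{p+p!+1}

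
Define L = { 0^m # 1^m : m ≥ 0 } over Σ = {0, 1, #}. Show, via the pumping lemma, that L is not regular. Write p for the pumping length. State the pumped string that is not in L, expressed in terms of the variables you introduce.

Suppose for contradiction that L is regular, and let p be the pumping length.
Take w = 0^p # 1^p ∈ L with |w| = 2p+1 ≥ p.
By the pumping lemma, w = xyz with |xy| ≤ p and |y| > 0.
The first p characters of w are 0's, so xy (and hence y) consists only of 0's. Write y = 0^k, 1 ≤ k ≤ p.
Pump with i = 2: xy^2z = 0^{p+k} # 1^p, which would require p+k = p. But k ≥ 1, so xy^2z ∉ L.
This is a contradiction; hence L is not regular.

0^{p+k} # 1^p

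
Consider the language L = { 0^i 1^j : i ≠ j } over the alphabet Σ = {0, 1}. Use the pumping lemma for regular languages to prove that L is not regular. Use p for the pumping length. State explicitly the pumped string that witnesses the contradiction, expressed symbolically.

Suppose for contradiction that L is regular, and let p be the pumping length.
Choose w = 0^p 1^{p+p!}. Since p ≠ p+p!, w ∈ L; and |w| ≥ p.
Write w = xyz as guaranteed by the lemma, with |xy| ≤ p and |y| ≥ 1.
Since the first p symbols of w are all 0's and |xy| ≤ p, y lies entirely in the leading 0-block: y = 0^k for some k with 1 ≤ k ≤ p.
Since 1 ≤ k ≤ p, k divides p!; set t = 1 + p!/k. Then xy^t z has p + (p!/k)·k = p + p! copies of 0. Now the 0-count equals the 1-count, so i ≠ j fails. So xy^t z = 0^{p+p!} 1^{p+p!} ∉ L.
This contradicts the pumping lemma, so L is not regular.

0^{p+p!} 1^{p+p!}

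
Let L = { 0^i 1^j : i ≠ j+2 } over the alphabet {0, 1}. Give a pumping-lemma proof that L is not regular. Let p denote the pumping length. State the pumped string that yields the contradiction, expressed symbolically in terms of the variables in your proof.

Toward a contradiction, assume L is regular with pumping length p.
Choose w = 0^p 1^{p+p!-2}. Since p ≠ (p+p!-2)+2 = p+p!, w ∈ L; and |w| ≥ p.
The pumping lemma gives a decomposition w = xyz where |xy| ≤ p and |y| ≥ 1.
Because |xy| ≤ p and w begins with p copies of 0, we have y = 0^k with 1 ≤ k ≤ p.
Since 1 ≤ k ≤ p, k divides p!; set t = 1 + p!/k. Then xy^t z has p + (p!/k)·k = p + p! copies of 0. Now the 0-count is p+p! and (1-count)+2 = (p+p!-2)+2 = p+p!, so i ≠ j+2 fails. So xy^t z = 0^{p+p!} 1^{p+p!-2} ∉ L.
This is a contradiction; hence L is not regular.

0^{p+p!} 1^{p+p!-2}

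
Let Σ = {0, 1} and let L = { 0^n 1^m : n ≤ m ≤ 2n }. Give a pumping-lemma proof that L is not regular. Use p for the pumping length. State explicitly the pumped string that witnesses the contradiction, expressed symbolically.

0^{p+k} 1^p

Assume L is regular; let p be its pumping constant.
Take w = 0^p 1^p ∈ L (since p ≤ p ≤ 2p), with |w| = 2p ≥ p.
The pumping lemma gives a decomposition w = xyz where |xy| ≤ p and |y| ≥ 1.
The first p characters of w are 0's, so xy (and hence y) consists only of 0's. Write y = 0^k, 1 ≤ k ≤ p.
Pump with i = 2: xy^2z = 0^{p+k} 1^p. Now n = p+k > p = m, so the condition n ≤ m fails. Thus xy^2z ∉ L.
This is a contradiction; hence L is not regular.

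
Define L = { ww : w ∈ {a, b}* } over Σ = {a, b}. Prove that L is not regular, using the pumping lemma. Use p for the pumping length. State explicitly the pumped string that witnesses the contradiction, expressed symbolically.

a^{p+k} b^p a^p b^p

Assume L is regular; let p be its pumping constant.
Take w = a^p b^p a^p b^p = uu where u = a^pb^p; then w ∈ L and |w| = 4p ≥ p.
Write w = xyz as guaranteed by the lemma, with |xy| ≤ p and |y| ≥ 1.
Because |xy| ≤ p and w begins with p copies of a, we have y = a^k with 1 ≤ k ≤ p.
Pump with i = 2: xy^2z = a^{p+k} b^p a^p b^p, of length 4p+k. Suppose this equals vv. The string starts with a and ends with b, so v does too; thus the boundary between the two copies of v is a b→a transition. There is exactly one such transition, at position 2p+k, so |v| = 2p+k and |vv| = 4p+2k ≠ 4p+k since k ≥ 1. So xy^2z ∉ L.
This contradicts the pumping lemma, so L is not regular.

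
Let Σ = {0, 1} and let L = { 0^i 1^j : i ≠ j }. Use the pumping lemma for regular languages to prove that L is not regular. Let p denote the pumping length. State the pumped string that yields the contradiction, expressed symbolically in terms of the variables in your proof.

Suppose for contradiction that L is regular, and let p be the pumping length.
Choose w = 0^p 1^{p+p!}. Since p ≠ p+p!, w ∈ L; and |w| ≥ p.
The pumping lemma gives a decomposition w = xyz where |xy| ≤ p and y is nonempty.
Because |xy| ≤ p and w begins with p copies of 0, we have y = 0^k with 1 ≤ k ≤ p.
Since 1 ≤ k ≤ p, k divides p!; set t = 1 + p!/k. Then xy^t z has p + (p!/k)·k = p + p! copies of 0. Now the 0-count equals the 1-count, so i ≠ j fails. So xy^t z = 0^{p+p!} 1^{p+p!} ∉ L.
Contradiction. Therefore L is not regular.

0^{p+p!} 1^{p+p!}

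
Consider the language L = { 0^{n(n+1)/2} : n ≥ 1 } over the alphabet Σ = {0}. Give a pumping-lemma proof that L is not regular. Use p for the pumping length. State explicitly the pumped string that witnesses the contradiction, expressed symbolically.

0^{p(p+1)/2+k}

Suppose for contradiction that L is regular, and let p be the pumping length.
Take w = 0^{p(p+1)/2} ∈ L with |w| = p(p+1)/2 ≥ p.
The pumping lemma gives a decomposition w = xyz where |xy| ≤ p and y is nonempty.
Then y = 0^k for some k with 1 ≤ k ≤ p.
Pump with i = 2: xy^2z = 0^{p(p+1)/2+k}. Since 1 ≤ k ≤ p, p(p+1)/2 < p(p+1)/2+k ≤ p(p+1)/2+p < (p+1)(p+2)/2, so p(p+1)/2+k is strictly between consecutive triangular numbers. So xy^2z ∉ L.
Contradiction. Therefore L is not regular.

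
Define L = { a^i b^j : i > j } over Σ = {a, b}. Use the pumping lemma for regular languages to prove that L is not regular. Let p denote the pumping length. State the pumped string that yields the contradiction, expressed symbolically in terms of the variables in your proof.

a^{p+1-k} b^p

Assume L is regular; let p be its pumping constant.
Choose w = a^{p+1} b^p ∈ L, with |w| = 2p+1 ≥ p.
Write w = xyz as guaranteed by the lemma, with |xy| ≤ p and |y| > 0.
The first p characters of w are a's, so xy (and hence y) consists only of a's. Write y = a^k, 1 ≤ k ≤ p.
Consider xy^0z = xz = a^{p+1-k} b^p. Since k ≥ 1, the a-count p+1-k is at most p, so i > j fails; thus xz ∉ L.
This is a contradiction; hence L is not regular.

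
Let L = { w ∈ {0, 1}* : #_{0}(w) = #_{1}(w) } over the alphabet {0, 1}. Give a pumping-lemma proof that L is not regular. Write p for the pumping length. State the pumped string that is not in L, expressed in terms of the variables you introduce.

Toward a contradiction, assume L is regular with pumping length p.
Choose w = 0^p 1^p ∈ L with |w| = 2p ≥ p.
By the pumping lemma, w = xyz with |xy| ≤ p and y is nonempty.
Because |xy| ≤ p and w begins with p copies of 0, we have y = 0^k with 1 ≤ k ≤ p.
Pump with i = 2: xy^2z = 0^{p+k} 1^p has p+k occurrences of 0 but only p of 1. Since k ≥ 1 the counts differ, so xy^2z ∉ L.
Contradiction. Therefore L is not regular.

0^{p+k} 1^p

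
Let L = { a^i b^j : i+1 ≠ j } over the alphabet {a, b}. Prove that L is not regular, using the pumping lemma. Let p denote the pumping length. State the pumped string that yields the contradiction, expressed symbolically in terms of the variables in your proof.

Assume L is regular; let p be its pumping constant.
Choose w = a^p b^{p+p!+1}. Since p ≠ (p+p!+1)-1 = p+p!, w ∈ L; and |w| ≥ p.
Write w = xyz as guaranteed by the lemma, with |xy| ≤ p and |y| ≥ 1.
Since the first p symbols of w are all a's and |xy| ≤ p, y lies entirely in the leading a-block: y = a^k for some k with 1 ≤ k ≤ p.
Since 1 ≤ k ≤ p, k divides p!; set t = 1 + p!/k. Then xy^t z has p + (p!/k)·k = p + p! copies of a. Now the a-count is p+p! and (b-count)-1 = (p+p!+1)-1 = p+p!, so i+1 ≠ j fails. So xy^t z = a^{p+p!} b^{p+p!+1} ∉ L.
This contradicts the pumping lemma, so L is not regular.

a^{p+p!} b^{p+p!+1}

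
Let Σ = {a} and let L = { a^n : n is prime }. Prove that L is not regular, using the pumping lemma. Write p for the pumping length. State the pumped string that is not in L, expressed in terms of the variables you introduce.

a^{q(1+k)}

Assume L is regular. Let p be the pumping length given by the pumping lemma.
Let q be a prime with q ≥ p+2 (infinitely many primes exist), and take w = a^q ∈ L with |w| = q ≥ p.
Write w = xyz as guaranteed by the lemma, with |xy| ≤ p and y is nonempty.
Then y = a^k for some k with 1 ≤ k ≤ p.
Since 1 ≤ k ≤ p, |xz| = q-k. Pump with i = q+1: |xy^{q+1}z| = (q-k)+(q+1)k = q+qk = q(1+k), which is composite (both factors ≥ 2). So xy^{q+1}z = a^{q(1+k)} ∉ L.
This contradicts the pumping lemma, so L is not regular.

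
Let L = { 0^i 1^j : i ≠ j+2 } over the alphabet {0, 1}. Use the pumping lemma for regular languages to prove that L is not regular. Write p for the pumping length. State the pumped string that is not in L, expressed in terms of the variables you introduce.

0^{p+p!} 1^{p+p!-2}

Suppose for contradiction that L is regular, and let p be the pumping length.
Choose w = 0^p 1^{p+p!-2}. Since p ≠ (p+p!-2)+2 = p+p!, w ∈ L; and |w| ≥ p.
The pumping lemma gives a decomposition w = xyz where |xy| ≤ p and |y| > 0.
Because |xy| ≤ p and w begins with p copies of 0, we have y = 0^k with 1 ≤ k ≤ p.
Since 1 ≤ k ≤ p, k divides p!; set t = 1 + p!/k. Then xy^t z has p + (p!/k)·k = p + p! copies of 0. Now the 0-count is p+p! and (1-count)+2 = (p+p!-2)+2 = p+p!, so i ≠ j+2 fails. So xy^t z = 0^{p+p!} 1^{p+p!-2} ∉ L.
This is a contradiction; hence L is not regular.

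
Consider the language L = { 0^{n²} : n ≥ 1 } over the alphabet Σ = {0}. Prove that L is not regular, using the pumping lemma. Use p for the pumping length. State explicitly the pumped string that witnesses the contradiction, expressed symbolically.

0^{p²+k}

Suppose for contradiction that L is regular, and let p be the pumping length.
Take w = 0^{p²} ∈ L with |w| = p² ≥ p.
By the pumping lemma, w = xyz with |xy| ≤ p and |y| ≥ 1.
Then y = 0^k for some k with 1 ≤ k ≤ p.
Pump with i = 2: xy^2z = 0^{p²+k}. Since 1 ≤ k ≤ p, p² < p²+k ≤ p²+p < (p+1)², so p²+k lies strictly between consecutive squares and is not a perfect square. So xy^2z ∉ L.
This contradicts the pumping lemma, so L is not regular.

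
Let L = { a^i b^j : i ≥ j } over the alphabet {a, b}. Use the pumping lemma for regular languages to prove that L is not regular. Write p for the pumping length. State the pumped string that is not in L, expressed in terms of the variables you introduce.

Toward a contradiction, assume L is regular with pumping length p.
Choose w = a^p b^p ∈ L, with |w| = 2p ≥ p.
Write w = xyz as guaranteed by the lemma, with |xy| ≤ p and |y| ≥ 1.
Since the first p symbols of w are all a's and |xy| ≤ p, y lies entirely in the leading a-block: y = a^k for some k with 1 ≤ k ≤ p.
Consider xy^0z = xz = a^{p-k} b^p. Since k ≥ 1, the a-count p-k is less than p, so i ≥ j fails; thus xz ∉ L.
This contradicts the pumping lemma, so L is not regular.

a^{p-k} b^p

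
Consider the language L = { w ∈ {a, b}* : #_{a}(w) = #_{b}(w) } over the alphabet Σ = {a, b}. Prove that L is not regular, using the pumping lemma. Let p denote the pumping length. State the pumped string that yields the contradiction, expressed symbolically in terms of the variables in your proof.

Assume L is regular; let p be its pumping constant.
Choose w = a^p b^p ∈ L with |w| = 2p ≥ p.
By the pumping lemma, w = xyz with |xy| ≤ p and |y| ≥ 1.
The first p characters of w are a's, so xy (and hence y) consists only of a's. Write y = a^k, 1 ≤ k ≤ p.
Pump with i = 2: xy^2z = a^{p+k} b^p has p+k occurrences of a but only p of b. Since k ≥ 1 the counts differ, so xy^2z ∉ L.
Contradiction. Therefore L is not regular.

a^{p+k} b^p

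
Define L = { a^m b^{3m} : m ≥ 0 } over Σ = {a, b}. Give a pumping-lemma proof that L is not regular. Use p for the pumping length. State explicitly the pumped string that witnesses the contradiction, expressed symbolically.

Toward a contradiction, assume L is regular with pumping length p.
Let w = a^p b^{3p} ∈ L; note |w| = 4p ≥ p.
The pumping lemma gives a decomposition w = xyz where |xy| ≤ p and |y| > 0.
Because |xy| ≤ p and w begins with p copies of a, we have y = a^k with 1 ≤ k ≤ p.
Pump with i = 2: xy^2z = a^{p+k} b^{3p}. For this to lie in L we would need 3p = 3(p+k), which forces k = 0. But k ≥ 1, so xy^2z ∉ L.
This contradicts the pumping lemma, so L is not regular.

a^{p+k} b^{3p}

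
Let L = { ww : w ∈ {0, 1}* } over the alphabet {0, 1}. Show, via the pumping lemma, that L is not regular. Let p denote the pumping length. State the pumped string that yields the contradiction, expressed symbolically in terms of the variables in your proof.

Assume L is regular. Let p be the pumping length given by the pumping lemma.
Take w = 0^p 1^p 0^p 1^p = uu where u = 0^p1^p; then w ∈ L and |w| = 4p ≥ p.
By the pumping lemma, w = xyz with |xy| ≤ p and |y| ≥ 1.
Because |xy| ≤ p and w begins with p copies of 0, we have y = 0^k with 1 ≤ k ≤ p.
Pump with i = 2: xy^2z = 0^{p+k} 1^p 0^p 1^p, of length 4p+k. Suppose this equals vv. The string starts with 0 and ends with 1, so v does too; thus the boundary between the two copies of v is a 1→0 transition. There is exactly one such transition, at position 2p+k, so |v| = 2p+k and |vv| = 4p+2k ≠ 4p+k since k ≥ 1. So xy^2z ∉ L.
This contradicts the pumping lemma, so L is not regular.

0^{p+k} 1^p 0^p 1^p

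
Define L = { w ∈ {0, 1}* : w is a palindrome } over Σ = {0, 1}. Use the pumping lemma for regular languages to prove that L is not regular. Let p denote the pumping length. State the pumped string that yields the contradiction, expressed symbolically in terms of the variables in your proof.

Assume L is regular; let p be its pumping constant.
Take w = 0^p 1 0^p, a palindrome of length 2p+1 ≥ p.
By the pumping lemma, w = xyz with |xy| ≤ p and |y| ≥ 1.
Since the first p symbols of w are all 0's and |xy| ≤ p, y lies entirely in the leading 0-block: y = 0^k for some k with 1 ≤ k ≤ p.
Pump with i = 2: xy^2z = 0^{p+k} 1 0^p. Its reverse is 0^p 1 0^{p+k}, which differs from xy^2z since k ≥ 1. So xy^2z is not a palindrome and xy^2z ∉ L.
Contradiction. Therefore L is not regular.

0^{p+k} 1 0^p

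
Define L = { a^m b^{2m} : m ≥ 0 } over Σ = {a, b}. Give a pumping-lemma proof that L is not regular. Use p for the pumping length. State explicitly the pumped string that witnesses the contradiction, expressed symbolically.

Assume L is regular; let p be its pumping constant.
Let w = a^p b^{2p} ∈ L; note |w| = 3p ≥ p.
By the pumping lemma, w = xyz with |xy| ≤ p and |y| ≥ 1.
The first p characters of w are a's, so xy (and hence y) consists only of a's. Write y = a^k, 1 ≤ k ≤ p.
Pump with i = 2: xy^2z = a^{p+k} b^{2p}. For this to lie in L we would need 2p = 2(p+k), which forces k = 0. But k ≥ 1, so xy^2z ∉ L.
This contradicts the pumping lemma, so L is not regular.

a^{p+k} b^{2p}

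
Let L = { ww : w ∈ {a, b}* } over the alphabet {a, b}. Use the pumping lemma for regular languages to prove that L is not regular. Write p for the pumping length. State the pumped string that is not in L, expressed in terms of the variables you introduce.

Suppose for contradiction that L is regular, and let p be the pumping length.
Take w = a^p b^p a^p b^p = uu where u = a^pb^p; then w ∈ L and |w| = 4p ≥ p.
Write w = xyz as guaranteed by the lemma, with |xy| ≤ p and |y| ≥ 1.
Since the first p symbols of w are all a's and |xy| ≤ p, y lies entirely in the leading a-block: y = a^k for some k with 1 ≤ k ≤ p.
Pump with i = 2: xy^2z = a^{p+k} b^p a^p b^p, of length 4p+k. Suppose this equals vv. The string starts with a and ends with b, so v does too; thus the boundary between the two copies of v is a b→a transition. There is exactly one such transition, at position 2p+k, so |v| = 2p+k and |vv| = 4p+2k ≠ 4p+k since k ≥ 1. So xy^2z ∉ L.
Contradiction. Therefore L is not regular.

a^{p+k} b^p a^p b^p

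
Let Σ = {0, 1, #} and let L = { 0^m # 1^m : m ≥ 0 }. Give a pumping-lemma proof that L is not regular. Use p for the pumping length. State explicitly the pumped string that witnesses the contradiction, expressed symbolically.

Assume L is regular; let p be its pumping constant.
Take w = 0^p # 1^p ∈ L with |w| = 2p+1 ≥ p.
By the pumping lemma, w = xyz with |xy| ≤ p and y is nonempty.
The first p characters of w are 0's, so xy (and hence y) consists only of 0's. Write y = 0^k, 1 ≤ k ≤ p.
Pump with i = 2: xy^2z = 0^{p+k} # 1^p, which would require p+k = p. But k ≥ 1, so xy^2z ∉ L.
This contradicts the pumping lemma, so L is not regular.

0^{p+k} # 1^p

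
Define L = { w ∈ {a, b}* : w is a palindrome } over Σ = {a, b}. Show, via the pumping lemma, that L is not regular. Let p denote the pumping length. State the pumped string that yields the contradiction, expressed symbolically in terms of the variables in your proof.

a^{p+k} b a^p

Assume L is regular. Let p be the pumping length given by the pumping lemma.
Take w = a^p b a^p, a palindrome of length 2p+1 ≥ p.
Write w = xyz as guaranteed by the lemma, with |xy| ≤ p and |y| ≥ 1.
Because |xy| ≤ p and w begins with p copies of a, we have y = a^k with 1 ≤ k ≤ p.
Pump with i = 2: xy^2z = a^{p+k} b a^p. Its reverse is a^p b a^{p+k}, which differs from xy^2z since k ≥ 1. So xy^2z is not a palindrome and xy^2z ∉ L.
This is a contradiction; hence L is not regular.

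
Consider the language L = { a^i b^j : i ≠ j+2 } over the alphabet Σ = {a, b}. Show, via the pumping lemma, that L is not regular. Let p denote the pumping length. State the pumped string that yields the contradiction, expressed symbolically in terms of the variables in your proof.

Toward a contradiction, assume L is regular with pumping length p.
Choose w = a^p b^{p+p!-2}. Since p ≠ (p+p!-2)+2 = p+p!, w ∈ L; and |w| ≥ p.
Write w = xyz as guaranteed by the lemma, with |xy| ≤ p and y is nonempty.
Since the first p symbols of w are all a's and |xy| ≤ p, y lies entirely in the leading a-block: y = a^k for some k with 1 ≤ k ≤ p.
Since 1 ≤ k ≤ p, k divides p!; set t = 1 + p!/k. Then xy^t z has p + (p!/k)·k = p + p! copies of a. Now the a-count is p+p! and (b-count)+2 = (p+p!-2)+2 = p+p!, so i ≠ j+2 fails. So xy^t z = a^{p+p!} b^{p+p!-2} ∉ L.
This is a contradiction; hence L is not regular.

a^{p+p!} b^{p+p!-2}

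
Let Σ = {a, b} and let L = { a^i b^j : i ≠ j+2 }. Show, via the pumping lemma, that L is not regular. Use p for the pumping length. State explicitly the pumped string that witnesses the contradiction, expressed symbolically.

a^{p+p!} b^{p+p!-2}

Suppose for contradiction that L is regular, and let p be the pumping length.
Choose w = a^p b^{p+p!-2}. Since p ≠ (p+p!-2)+2 = p+p!, w ∈ L; and |w| ≥ p.
The pumping lemma gives a decomposition w = xyz where |xy| ≤ p and |y| ≥ 1.
The first p characters of w are a's, so xy (and hence y) consists only of a's. Write y = a^k, 1 ≤ k ≤ p.
Since 1 ≤ k ≤ p, k divides p!; set t = 1 + p!/k. Then xy^t z has p + (p!/k)·k = p + p! copies of a. Now the a-count is p+p! and (b-count)+2 = (p+p!-2)+2 = p+p!, so i ≠ j+2 fails. So xy^t z = a^{p+p!} b^{p+p!-2} ∉ L.
This contradicts the pumping lemma, so L is not regular.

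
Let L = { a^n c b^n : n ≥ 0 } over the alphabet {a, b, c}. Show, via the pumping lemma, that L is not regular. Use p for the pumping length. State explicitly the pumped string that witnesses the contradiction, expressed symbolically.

a^{p+k} c b^p

Assume L is regular. Let p be the pumping length given by the pumping lemma.
Take w = a^p c b^p ∈ L with |w| = 2p+1 ≥ p.
By the pumping lemma, w = xyz with |xy| ≤ p and |y| > 0.
Because |xy| ≤ p and w begins with p copies of a, we have y = a^k with 1 ≤ k ≤ p.
Pump with i = 2: xy^2z = a^{p+k} c b^p, which would require p+k = p. But k ≥ 1, so xy^2z ∉ L.
This is a contradiction; hence L is not regular.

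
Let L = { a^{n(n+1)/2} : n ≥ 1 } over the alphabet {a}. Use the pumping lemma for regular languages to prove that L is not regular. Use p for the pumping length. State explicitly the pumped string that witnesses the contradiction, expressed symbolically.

a^{p(p+1)/2+k}

Assume L is regular; let p be its pumping constant.
Take w = a^{p(p+1)/2} ∈ L with |w| = p(p+1)/2 ≥ p.
By the pumping lemma, w = xyz with |xy| ≤ p and y is nonempty.
Then y = a^k for some k with 1 ≤ k ≤ p.
Pump with i = 2: xy^2z = a^{p(p+1)/2+k}. Since 1 ≤ k ≤ p, p(p+1)/2 < p(p+1)/2+k ≤ p(p+1)/2+p < (p+1)(p+2)/2, so p(p+1)/2+k is strictly between consecutive triangular numbers. So xy^2z ∉ L.
Contradiction. Therefore L is not regular.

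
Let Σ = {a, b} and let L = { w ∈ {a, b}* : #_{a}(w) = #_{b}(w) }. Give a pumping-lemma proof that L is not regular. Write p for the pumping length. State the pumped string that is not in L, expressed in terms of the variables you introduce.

Suppose for contradiction that L is regular, and let p be the pumping length.
Choose w = a^p b^p ∈ L with |w| = 2p ≥ p.
Write w = xyz as guaranteed by the lemma, with |xy| ≤ p and y is nonempty.
The first p characters of w are a's, so xy (and hence y) consists only of a's. Write y = a^k, 1 ≤ k ≤ p.
Pump with i = 2: xy^2z = a^{p+k} b^p has p+k occurrences of a but only p of b. Since k ≥ 1 the counts differ, so xy^2z ∉ L.
Contradiction. Therefore L is not regular.

a^{p+k} b^p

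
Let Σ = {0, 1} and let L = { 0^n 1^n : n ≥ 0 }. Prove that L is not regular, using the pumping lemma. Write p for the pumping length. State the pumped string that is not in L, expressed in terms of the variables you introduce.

Assume L is regular. Let p be the pumping length given by the pumping lemma.
Let w = 0^p 1^p ∈ L; note |w| = 2p ≥ p.
Write w = xyz as guaranteed by the lemma, with |xy| ≤ p and |y| > 0.
The first p characters of w are 0's, so xy (and hence y) consists only of 0's. Write y = 0^k, 1 ≤ k ≤ p.
Pump with i = 2: xy^2z = 0^{p+k} 1^p. For this to lie in L we would need p = p+k, which forces k = 0. But k ≥ 1, so xy^2z ∉ L.
Contradiction. Therefore L is not regular.

0^{p+k} 1^p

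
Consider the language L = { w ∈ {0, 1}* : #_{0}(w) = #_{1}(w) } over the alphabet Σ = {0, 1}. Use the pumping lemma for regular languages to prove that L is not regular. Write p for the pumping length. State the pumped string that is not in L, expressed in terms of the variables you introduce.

0^{p+k} 1^p

Assume L is regular. Let p be the pumping length given by the pumping lemma.
Choose w = 0^p 1^p ∈ L with |w| = 2p ≥ p.
The pumping lemma gives a decomposition w = xyz where |xy| ≤ p and |y| ≥ 1.
Because |xy| ≤ p and w begins with p copies of 0, we have y = 0^k with 1 ≤ k ≤ p.
Pump with i = 2: xy^2z = 0^{p+k} 1^p has p+k occurrences of 0 but only p of 1. Since k ≥ 1 the counts differ, so xy^2z ∉ L.
This contradicts the pumping lemma, so L is not regular.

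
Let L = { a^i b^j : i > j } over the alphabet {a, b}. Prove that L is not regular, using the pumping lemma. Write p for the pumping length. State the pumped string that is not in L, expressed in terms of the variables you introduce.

Assume L is regular; let p be its pumping constant.
Choose w = a^{p+1} b^p ∈ L, with |w| = 2p+1 ≥ p.
By the pumping lemma, w = xyz with |xy| ≤ p and y is nonempty.
Since the first p symbols of w are all a's and |xy| ≤ p, y lies entirely in the leading a-block: y = a^k for some k with 1 ≤ k ≤ p.
Consider xy^0z = xz = a^{p+1-k} b^p. Since k ≥ 1, the a-count p+1-k is at most p, so i > j fails; thus xz ∉ L.
This is a contradiction; hence L is not regular.

a^{p+1-k} b^p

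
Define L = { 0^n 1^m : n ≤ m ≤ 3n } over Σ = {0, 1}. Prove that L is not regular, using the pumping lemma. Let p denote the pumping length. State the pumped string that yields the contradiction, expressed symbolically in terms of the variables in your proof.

0^{p+k} 1^p

Suppose for contradiction that L is regular, and let p be the pumping length.
Take w = 0^p 1^p ∈ L (since p ≤ p ≤ 3p), with |w| = 2p ≥ p.
By the pumping lemma, w = xyz with |xy| ≤ p and |y| ≥ 1.
Since the first p symbols of w are all 0's and |xy| ≤ p, y lies entirely in the leading 0-block: y = 0^k for some k with 1 ≤ k ≤ p.
Pump with i = 2: xy^2z = 0^{p+k} 1^p. Now n = p+k > p = m, so the condition n ≤ m fails. Thus xy^2z ∉ L.
Contradiction. Therefore L is not regular.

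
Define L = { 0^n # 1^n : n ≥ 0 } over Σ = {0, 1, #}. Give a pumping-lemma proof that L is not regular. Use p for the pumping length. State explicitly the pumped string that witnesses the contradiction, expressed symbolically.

Suppose for contradiction that L is regular, and let p be the pumping length.
Take w = 0^p # 1^p ∈ L with |w| = 2p+1 ≥ p.
Write w = xyz as guaranteed by the lemma, with |xy| ≤ p and y is nonempty.
Since the first p symbols of w are all 0's and |xy| ≤ p, y lies entirely in the leading 0-block: y = 0^k for some k with 1 ≤ k ≤ p.
Pump with i = 2: xy^2z = 0^{p+k} # 1^p, which would require p+k = p. But k ≥ 1, so xy^2z ∉ L.
This contradicts the pumping lemma, so L is not regular.

0^{p+k} # 1^p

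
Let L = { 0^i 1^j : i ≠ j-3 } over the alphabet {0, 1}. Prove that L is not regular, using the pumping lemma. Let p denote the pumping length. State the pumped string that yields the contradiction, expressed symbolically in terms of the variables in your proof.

Assume L is regular. Let p be the pumping length given by the pumping lemma.
Choose w = 0^p 1^{p+p!+3}. Since p ≠ (p+p!+3)-3 = p+p!, w ∈ L; and |w| ≥ p.
By the pumping lemma, w = xyz with |xy| ≤ p and |y| > 0.
Since the first p symbols of w are all 0's and |xy| ≤ p, y lies entirely in the leading 0-block: y = 0^k for some k with 1 ≤ k ≤ p.
Since 1 ≤ k ≤ p, k divides p!; set t = 1 + p!/k. Then xy^t z has p + (p!/k)·k = p + p! copies of 0. Now the 0-count is p+p! and (1-count)-3 = (p+p!+3)-3 = p+p!, so i ≠ j-3 fails. So xy^t z = 0^{p+p!} 1^{p+p!+3} ∉ L.
This contradicts the pumping lemma, so L is not regular.

0^{p+p!} 1^{p+p!+3}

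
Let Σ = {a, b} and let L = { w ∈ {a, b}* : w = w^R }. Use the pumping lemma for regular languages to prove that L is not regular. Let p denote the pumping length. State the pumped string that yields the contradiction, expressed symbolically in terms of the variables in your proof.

a^{p+k} b a^p

Suppose for contradiction that L is regular, and let p be the pumping length.
Take w = a^p b a^p, a palindrome of length 2p+1 ≥ p.
By the pumping lemma, w = xyz with |xy| ≤ p and |y| > 0.
Since the first p symbols of w are all a's and |xy| ≤ p, y lies entirely in the leading a-block: y = a^k for some k with 1 ≤ k ≤ p.
Pump with i = 2: xy^2z = a^{p+k} b a^p. Its reverse is a^p b a^{p+k}, which differs from xy^2z since k ≥ 1. So xy^2z is not a palindrome and xy^2z ∉ L.
This contradicts the pumping lemma, so L is not regular.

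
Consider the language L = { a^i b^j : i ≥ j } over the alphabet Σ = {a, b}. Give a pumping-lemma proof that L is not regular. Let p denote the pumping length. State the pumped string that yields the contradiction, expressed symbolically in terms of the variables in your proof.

a^{p-k} b^p

Assume L is regular. Let p be the pumping length given by the pumping lemma.
Choose w = a^p b^p ∈ L, with |w| = 2p ≥ p.
The pumping lemma gives a decomposition w = xyz where |xy| ≤ p and |y| ≥ 1.
Because |xy| ≤ p and w begins with p copies of a, we have y = a^k with 1 ≤ k ≤ p.
Consider xy^0z = xz = a^{p-k} b^p. Since k ≥ 1, the a-count p-k is less than p, so i ≥ j fails; thus xz ∉ L.
This is a contradiction; hence L is not regular.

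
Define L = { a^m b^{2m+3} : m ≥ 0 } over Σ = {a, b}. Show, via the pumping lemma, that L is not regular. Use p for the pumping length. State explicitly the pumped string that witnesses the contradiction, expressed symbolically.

Assume L is regular. Let p be the pumping length given by the pumping lemma.
Take w = a^p b^{2p+3}. Then w ∈ L and |w| = 3p+3 ≥ p.
By the pumping lemma, w = xyz with |xy| ≤ p and |y| > 0.
Since the first p symbols of w are all a's and |xy| ≤ p, y lies entirely in the leading a-block: y = a^k for some k with 1 ≤ k ≤ p.
Pump with i = 2: xy^2z = a^{p+k} b^{2p+3}. For this to lie in L we would need 2p+3 = 2(p+k)+3, which forces k = 0. But k ≥ 1, so xy^2z ∉ L.
This contradicts the pumping lemma, so L is not regular.

a^{p+k} b^{2p+3}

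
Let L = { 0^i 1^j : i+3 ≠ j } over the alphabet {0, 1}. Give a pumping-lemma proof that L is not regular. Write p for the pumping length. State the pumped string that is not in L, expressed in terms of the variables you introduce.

Assume L is regular. Let p be the pumping length given by the pumping lemma.
Choose w = 0^p 1^{p+p!+3}. Since p ≠ (p+p!+3)-3 = p+p!, w ∈ L; and |w| ≥ p.
By the pumping lemma, w = xyz with |xy| ≤ p and |y| > 0.
Since the first p symbols of w are all 0's and |xy| ≤ p, y lies entirely in the leading 0-block: y = 0^k for some k with 1 ≤ k ≤ p.
Since 1 ≤ k ≤ p, k divides p!; set t = 1 + p!/k. Then xy^t z has p + (p!/k)·k = p + p! copies of 0. Now the 0-count is p+p! and (1-count)-3 = (p+p!+3)-3 = p+p!, so i+3 ≠ j fails. So xy^t z = 0^{p+p!} 1^{p+p!+3} ∉ L.
This contradicts the pumping lemma, so L is not regular.

0^{p+p!} 1^{p+p!+3}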